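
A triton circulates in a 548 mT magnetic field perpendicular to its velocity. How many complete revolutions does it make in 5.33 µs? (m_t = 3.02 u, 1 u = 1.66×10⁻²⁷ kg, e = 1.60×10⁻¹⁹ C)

N = 14

T = 2πm/(qB) = 2π(5.0132×10^-27) / [(1×1.60×10^-19)(0.548)] = 3.5925×10^-7 s.
N = t/T = 5.33×10^-6 / 3.5925×10^-7 ≈ 14.84, so 14 complete revolutions.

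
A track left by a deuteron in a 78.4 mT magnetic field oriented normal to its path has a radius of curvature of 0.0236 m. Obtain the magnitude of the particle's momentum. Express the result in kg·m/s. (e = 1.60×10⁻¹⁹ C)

Since qvB = mv²/r, the momentum p = mv = qBr.
p = (1×1.60×10^-19)(0.0784)(0.0236) = 2.96×10^-22 kg·m/s.

p ≈ 2.96×10^-22 kg·m/s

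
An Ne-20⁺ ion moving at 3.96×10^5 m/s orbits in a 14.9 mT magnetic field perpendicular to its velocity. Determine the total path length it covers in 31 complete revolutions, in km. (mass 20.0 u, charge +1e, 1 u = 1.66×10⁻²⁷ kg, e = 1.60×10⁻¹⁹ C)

L ≈ 1.07 km

r = mv/(qB) = 5.51 m, so one revolution covers 2πr = 34.7 m.
In 31 revolutions: L = 31·2πr = 1070 m.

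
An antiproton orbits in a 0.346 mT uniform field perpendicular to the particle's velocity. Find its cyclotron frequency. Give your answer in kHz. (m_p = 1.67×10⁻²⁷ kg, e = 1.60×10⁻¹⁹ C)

f ≈ 5.28 kHz

f = qB/(2πm) = (1×1.60×10^-19)(3.46×10^-4) / [2π(1.67×10^-27)] = 5280 Hz.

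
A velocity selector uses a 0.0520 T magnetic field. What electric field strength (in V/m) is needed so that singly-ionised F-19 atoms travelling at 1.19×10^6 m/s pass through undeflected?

E ≈ 6.19×10^4 V/m

qE = qvB ⇒ E = vB = (1.19×10^6)(0.0520) = 6.19×10^4 V/m.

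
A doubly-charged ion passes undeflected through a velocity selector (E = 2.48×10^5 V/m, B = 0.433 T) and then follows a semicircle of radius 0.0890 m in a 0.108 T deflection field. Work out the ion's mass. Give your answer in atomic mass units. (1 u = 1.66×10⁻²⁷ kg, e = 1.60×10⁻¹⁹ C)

m ≈ 3.24 u

v = E/B₁ = 5.73×10^5 m/s.
From r = mv/(qB₂), m = qB₂r/v = (2×1.60×10^-19)(0.108)(0.0890) / (5.73×10^5) = 5.37×10^-27 kg.
In atomic mass units: m = 5.37×10^-27 / 1.66×10^-27 = 3.24 u.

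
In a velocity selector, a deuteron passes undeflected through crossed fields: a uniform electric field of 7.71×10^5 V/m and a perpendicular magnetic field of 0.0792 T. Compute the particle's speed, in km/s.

For zero net force, qE = qvB, so v = E/B.
v = (7.71×10^5) / (0.0792) = 9.73×10^6 m/s.

v ≈ 9730 km/s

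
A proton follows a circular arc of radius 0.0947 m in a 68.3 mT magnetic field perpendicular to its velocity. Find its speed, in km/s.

v ≈ 620 km/s

From qvB = mv²/r, v = qBr/m.
v = (1×1.60×10^-19)(0.0683)(0.0947) / (1.67×10^-27) = 6.20×10^5 m/s.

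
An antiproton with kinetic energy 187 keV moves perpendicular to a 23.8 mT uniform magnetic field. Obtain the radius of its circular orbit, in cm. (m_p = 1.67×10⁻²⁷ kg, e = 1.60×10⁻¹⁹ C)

Convert the energy: K = 187 keV = 2.99×10^-14 J.
v = √(2K/m) = √(2·2.99×10^-14/1.67×10^-27) = 5.99×10^6 m/s.
r = mv/(qB) = (1.67×10^-27)(5.99×10^6) / [(1×1.60×10^-19)(0.0238)] = 2.63 m.

r ≈ 263 cm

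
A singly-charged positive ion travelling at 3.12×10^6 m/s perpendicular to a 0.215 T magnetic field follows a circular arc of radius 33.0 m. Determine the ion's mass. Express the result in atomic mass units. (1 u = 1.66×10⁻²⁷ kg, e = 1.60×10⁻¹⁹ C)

m ≈ 219 u

qvB = mv²/r ⇒ m = qBr/v.
m = (1×1.60×10^-19)(0.215)(33.0) / (3.12×10^6) = 3.64×10^-25 kg = 219 u.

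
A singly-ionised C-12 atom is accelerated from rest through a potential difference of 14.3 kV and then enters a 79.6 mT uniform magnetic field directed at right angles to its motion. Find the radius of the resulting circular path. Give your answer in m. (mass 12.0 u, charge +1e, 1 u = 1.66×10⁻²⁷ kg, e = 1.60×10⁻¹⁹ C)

r ≈ 0.750 m

The kinetic energy gained is K = qV = (1×1.60×10^-19)(1.43×10^4) = 2.29×10^-15 J.
v = √(2K/m) = 4.79×10^5 m/s.
r = mv/(qB) = (1.99×10^-26)(4.79×10^5) / [(1×1.60×10^-19)(0.0796)] = 0.750 m.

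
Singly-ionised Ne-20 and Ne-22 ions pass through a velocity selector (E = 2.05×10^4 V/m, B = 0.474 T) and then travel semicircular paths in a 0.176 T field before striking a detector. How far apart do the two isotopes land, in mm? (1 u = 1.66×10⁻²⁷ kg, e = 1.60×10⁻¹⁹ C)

Δd ≈ 10.2 mm

Both emerge at v = E/B₁ = 4.32×10^4 m/s.
r = mv/(qB₂), so r₁ = 0.05099 m and r₂ = 0.05609 m, giving Δr = 5.10×10^-3 m.
After a semicircle each ion lands a diameter 2r from the entry slit, so the separation is 2Δr = 0.0102 m.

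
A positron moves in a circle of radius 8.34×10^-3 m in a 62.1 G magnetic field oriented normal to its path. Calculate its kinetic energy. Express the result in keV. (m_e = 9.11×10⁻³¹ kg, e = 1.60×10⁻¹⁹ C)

v = qBr/m = (1×1.60×10^-19)(6.21×10^-3)(8.34×10^-3) / (9.11×10^-31) = 9.10×10^6 m/s.
K = ½mv² = 0.5·(9.11×10^-31)·(9.10×10^6)² = 3.77×10^-17 J = 0.236 keV.

K ≈ 0.236 keV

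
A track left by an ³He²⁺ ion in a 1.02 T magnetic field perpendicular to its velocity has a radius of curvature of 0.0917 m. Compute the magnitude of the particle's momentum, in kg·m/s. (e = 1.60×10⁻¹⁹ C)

Since qvB = mv²/r, the momentum p = mv = qBr.
p = (2×1.60×10^-19)(1.02)(0.0917) = 2.99×10^-20 kg·m/s.

p ≈ 2.99×10^-20 kg·m/s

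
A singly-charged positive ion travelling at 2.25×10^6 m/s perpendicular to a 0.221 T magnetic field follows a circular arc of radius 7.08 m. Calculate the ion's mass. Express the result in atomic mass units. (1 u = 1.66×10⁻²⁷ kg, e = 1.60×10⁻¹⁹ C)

m ≈ 67.0 u

qvB = mv²/r ⇒ m = qBr/v.
m = (1×1.60×10^-19)(0.221)(7.08) / (2.25×10^6) = 1.11×10^-25 kg = 67.0 u.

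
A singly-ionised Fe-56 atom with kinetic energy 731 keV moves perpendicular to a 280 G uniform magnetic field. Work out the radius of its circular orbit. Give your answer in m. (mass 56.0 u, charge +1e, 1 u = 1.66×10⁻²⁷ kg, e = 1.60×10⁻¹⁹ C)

Convert the energy: K = 731 keV = 1.17×10^-13 J.
v = √(2K/m) = √(2·1.17×10^-13/9.30×10^-26) = 1.59×10^6 m/s.
r = mv/(qB) = (9.30×10^-26)(1.59×10^6) / [(1×1.60×10^-19)(0.0280)] = 32.9 m.

r ≈ 32.9 m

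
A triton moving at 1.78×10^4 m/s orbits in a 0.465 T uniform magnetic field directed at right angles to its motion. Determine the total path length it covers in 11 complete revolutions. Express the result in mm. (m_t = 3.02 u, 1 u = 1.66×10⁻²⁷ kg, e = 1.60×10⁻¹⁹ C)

r = mv/(qB) = 1.20×10^-3 m, so one revolution covers 2πr = 7.54×10^-3 m.
In 11 revolutions: L = 11·2πr = 0.0829 m.

L ≈ 82.9 mm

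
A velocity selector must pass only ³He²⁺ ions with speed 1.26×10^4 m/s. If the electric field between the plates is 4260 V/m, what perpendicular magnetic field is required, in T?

B ≈ 0.338 T

qE = qvB ⇒ B = E/v = (4260) / (1.26×10^4) = 0.338 T.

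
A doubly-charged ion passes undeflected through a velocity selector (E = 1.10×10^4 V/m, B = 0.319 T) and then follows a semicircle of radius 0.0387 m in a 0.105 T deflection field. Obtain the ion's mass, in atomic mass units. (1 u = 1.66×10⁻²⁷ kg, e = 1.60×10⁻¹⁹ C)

m ≈ 22.7 u

v = E/B₁ = 3.45×10^4 m/s.
From r = mv/(qB₂), m = qB₂r/v = (2×1.60×10^-19)(0.105)(0.0387) / (3.45×10^4) = 3.77×10^-26 kg.
In atomic mass units: m = 3.77×10^-26 / 1.66×10^-27 = 22.7 u.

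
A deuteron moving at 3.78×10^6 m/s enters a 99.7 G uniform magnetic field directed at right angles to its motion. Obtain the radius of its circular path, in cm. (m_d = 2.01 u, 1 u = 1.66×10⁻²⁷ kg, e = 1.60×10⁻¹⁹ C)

The magnetic force provides the centripetal force: qvB = mv²/r, so r = mv/(qB).
r = (3.34×10^-27 kg)(3.78×10^6 m/s) / [(1×1.60×10^-19 C)(9.97×10^-3 T)] = 7.91 m.

r ≈ 791 cm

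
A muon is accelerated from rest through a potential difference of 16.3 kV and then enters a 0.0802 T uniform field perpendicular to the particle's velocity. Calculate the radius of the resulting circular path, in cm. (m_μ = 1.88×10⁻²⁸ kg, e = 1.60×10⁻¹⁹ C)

The kinetic energy gained is K = qV = (1×1.60×10^-19)(1.63×10^4) = 2.61×10^-15 J.
v = √(2K/m) = 5.27×10^6 m/s.
r = mv/(qB) = (1.88×10^-28)(5.27×10^6) / [(1×1.60×10^-19)(0.0802)] = 0.0772 m.

r ≈ 7.72 cm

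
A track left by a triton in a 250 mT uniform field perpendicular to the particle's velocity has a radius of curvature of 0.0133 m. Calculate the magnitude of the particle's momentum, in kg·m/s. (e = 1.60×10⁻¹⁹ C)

p ≈ 5.32×10^-22 kg·m/s

Since qvB = mv²/r, the momentum p = mv = qBr.
p = (1×1.60×10^-19)(0.250)(0.0133) = 5.32×10^-22 kg·m/s.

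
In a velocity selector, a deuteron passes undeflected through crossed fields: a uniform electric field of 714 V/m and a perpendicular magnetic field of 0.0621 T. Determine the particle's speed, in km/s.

For zero net force, qE = qvB, so v = E/B.
v = (714) / (0.0621) = 1.15×10^4 m/s.

v ≈ 11.5 km/s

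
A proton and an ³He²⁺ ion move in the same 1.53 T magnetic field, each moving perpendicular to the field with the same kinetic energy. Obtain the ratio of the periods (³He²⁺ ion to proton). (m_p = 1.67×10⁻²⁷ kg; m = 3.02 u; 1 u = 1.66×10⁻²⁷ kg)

ratio ≈ 1.50

T = 2πm/(qB) is independent of speed, so T₂/T₁ = (m₂/q₂)/(m₁/q₁).
T_{³He²⁺ ion}/T_{proton} = (5.01×10^-27/2e) / (1.67×10^-27/1e) = 1.50.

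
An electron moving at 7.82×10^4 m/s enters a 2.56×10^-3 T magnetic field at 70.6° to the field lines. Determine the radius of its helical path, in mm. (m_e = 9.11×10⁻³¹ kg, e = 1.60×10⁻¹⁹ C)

r ≈ 0.164 mm

Only the perpendicular component v⊥ = v sin70.6° = 7.38×10^4 m/s is bent by the field.
r = m v⊥ /(qB) = (9.11×10^-31)(7.38×10^4) / [(1×1.60×10^-19)(2.56×10^-3)] = 1.64×10^-4 m.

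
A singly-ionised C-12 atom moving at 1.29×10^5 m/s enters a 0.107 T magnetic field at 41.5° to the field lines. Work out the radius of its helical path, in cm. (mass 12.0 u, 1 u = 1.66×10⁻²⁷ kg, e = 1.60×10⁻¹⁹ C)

Only the perpendicular component v⊥ = v sin41.5° = 8.55×10^4 m/s is bent by the field.
r = m v⊥ /(qB) = (1.99×10^-26)(8.55×10^4) / [(1×1.60×10^-19)(0.107)] = 0.0995 m.

r ≈ 9.95 cm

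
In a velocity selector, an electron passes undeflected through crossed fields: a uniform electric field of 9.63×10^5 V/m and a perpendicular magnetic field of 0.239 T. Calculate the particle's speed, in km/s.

v ≈ 4030 km/s

For zero net force, qE = qvB, so v = E/B.
v = (9.63×10^5) / (0.239) = 4.03×10^6 m/s.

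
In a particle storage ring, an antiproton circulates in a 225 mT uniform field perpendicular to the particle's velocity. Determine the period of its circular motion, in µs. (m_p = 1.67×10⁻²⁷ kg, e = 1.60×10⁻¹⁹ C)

The cyclotron period is independent of speed: T = 2πm/(qB).
T = 2π(1.67×10^-27) / [(1×1.60×10^-19)(0.225)] = 2.91×10^-7 s.

T ≈ 0.291 µs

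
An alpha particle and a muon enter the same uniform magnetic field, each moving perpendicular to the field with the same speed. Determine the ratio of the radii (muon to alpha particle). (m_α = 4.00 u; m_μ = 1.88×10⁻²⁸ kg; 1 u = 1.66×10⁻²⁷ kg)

r = mv/(qB) ⇒ at equal v, r ∝ m/q.
r_{muon}/r_{alpha particle} = 0.0566.

ratio ≈ 0.0566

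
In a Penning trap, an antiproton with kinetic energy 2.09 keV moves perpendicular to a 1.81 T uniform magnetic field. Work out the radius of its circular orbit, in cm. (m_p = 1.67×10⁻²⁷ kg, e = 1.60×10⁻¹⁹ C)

r ≈ 0.365 cm

Convert the energy: K = 2.09 keV = 3.34×10^-16 J.
v = √(2K/m) = √(2·3.34×10^-16/1.67×10^-27) = 6.33×10^5 m/s.
r = mv/(qB) = (1.67×10^-27)(6.33×10^5) / [(1×1.60×10^-19)(1.81)] = 3.65×10^-3 m.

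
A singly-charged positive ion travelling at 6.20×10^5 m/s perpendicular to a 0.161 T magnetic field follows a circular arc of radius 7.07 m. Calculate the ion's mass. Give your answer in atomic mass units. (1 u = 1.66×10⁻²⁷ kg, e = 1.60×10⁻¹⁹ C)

m ≈ 177 u

qvB = mv²/r ⇒ m = qBr/v.
m = (1×1.60×10^-19)(0.161)(7.07) / (6.20×10^5) = 2.94×10^-25 kg = 177 u.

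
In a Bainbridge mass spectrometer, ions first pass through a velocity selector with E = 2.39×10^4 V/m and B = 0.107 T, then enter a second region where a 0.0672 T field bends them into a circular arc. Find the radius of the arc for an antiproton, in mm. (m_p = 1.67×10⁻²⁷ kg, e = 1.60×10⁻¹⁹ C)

r ≈ 34.7 mm

The selector passes v = E/B = 2.39×10^4/0.107 = 2.23×10^5 m/s.
In the deflection region, r = mv/(qB₂) = (1.67×10^-27)(2.23×10^5) / [(1×1.60×10^-19)(0.0672)] = 0.0347 m.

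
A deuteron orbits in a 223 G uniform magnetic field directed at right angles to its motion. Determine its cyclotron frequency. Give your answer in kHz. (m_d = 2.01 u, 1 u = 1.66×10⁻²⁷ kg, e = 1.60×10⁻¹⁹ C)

f = qB/(2πm) = (1×1.60×10^-19)(0.0223) / [2π(3.34×10^-27)] = 1.70×10^5 Hz.

f ≈ 170 kHz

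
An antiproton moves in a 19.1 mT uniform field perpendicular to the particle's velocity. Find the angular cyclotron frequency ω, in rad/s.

ω = qB/m = (1×1.60×10^-19)(0.0191) / (1.67×10^-27) = 1.83×10^6 rad/s.

ω ≈ 1.83×10^6 rad/s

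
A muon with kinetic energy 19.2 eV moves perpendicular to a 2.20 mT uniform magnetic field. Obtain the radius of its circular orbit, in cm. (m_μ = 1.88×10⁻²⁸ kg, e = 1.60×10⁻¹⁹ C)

Convert the energy: K = 19.2 eV = 3.07×10^-18 J.
v = √(2K/m) = √(2·3.07×10^-18/1.88×10^-28) = 1.81×10^5 m/s.
r = mv/(qB) = (1.88×10^-28)(1.81×10^5) / [(1×1.60×10^-19)(2.20×10^-3)] = 0.0966 m.

r ≈ 9.66 cm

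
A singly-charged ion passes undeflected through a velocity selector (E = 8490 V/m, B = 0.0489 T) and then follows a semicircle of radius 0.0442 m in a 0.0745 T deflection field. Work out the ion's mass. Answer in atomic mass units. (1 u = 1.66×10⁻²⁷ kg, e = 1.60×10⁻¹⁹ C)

v = E/B₁ = 1.74×10^5 m/s.
From r = mv/(qB₂), m = qB₂r/v = (1×1.60×10^-19)(0.0745)(0.0442) / (1.74×10^5) = 3.03×10^-27 kg.
In atomic mass units: m = 3.03×10^-27 / 1.66×10^-27 = 1.83 u.

m ≈ 1.83 u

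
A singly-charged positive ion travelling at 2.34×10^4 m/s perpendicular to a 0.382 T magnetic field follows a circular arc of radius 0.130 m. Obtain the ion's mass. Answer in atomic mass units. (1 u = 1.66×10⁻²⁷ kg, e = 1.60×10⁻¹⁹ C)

qvB = mv²/r ⇒ m = qBr/v.
m = (1×1.60×10^-19)(0.382)(0.130) / (2.34×10^4) = 3.40×10^-25 kg = 205 u.

m ≈ 205 u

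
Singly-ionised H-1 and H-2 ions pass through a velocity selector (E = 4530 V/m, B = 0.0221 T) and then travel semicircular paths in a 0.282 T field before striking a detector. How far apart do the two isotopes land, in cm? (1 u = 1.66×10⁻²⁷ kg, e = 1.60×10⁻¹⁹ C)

Both emerge at v = E/B₁ = 2.05×10^5 m/s.
r = mv/(qB₂), so r₁ = 7.541×10^-3 m and r₂ = 0.01508 m, giving Δr = 7.54×10^-3 m.
After a semicircle each ion lands a diameter 2r from the entry slit, so the separation is 2Δr = 0.0151 m.

Δd ≈ 1.51 cm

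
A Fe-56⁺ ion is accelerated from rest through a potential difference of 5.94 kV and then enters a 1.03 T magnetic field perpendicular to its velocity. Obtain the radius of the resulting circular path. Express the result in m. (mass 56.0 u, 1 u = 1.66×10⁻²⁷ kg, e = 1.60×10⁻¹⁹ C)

The kinetic energy gained is K = qV = (1×1.60×10^-19)(5940) = 9.50×10^-16 J.
v = √(2K/m) = 1.43×10^5 m/s.
r = mv/(qB) = (9.30×10^-26)(1.43×10^5) / [(1×1.60×10^-19)(1.03)] = 0.0807 m.

r ≈ 0.0807 m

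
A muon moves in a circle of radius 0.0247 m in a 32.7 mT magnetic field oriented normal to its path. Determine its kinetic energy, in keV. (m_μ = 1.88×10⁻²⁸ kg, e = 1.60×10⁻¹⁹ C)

v = qBr/m = (1×1.60×10^-19)(0.0327)(0.0247) / (1.88×10^-28) = 6.87×10^5 m/s.
K = ½mv² = 0.5·(1.88×10^-28)·(6.87×10^5)² = 4.44×10^-17 J = 0.278 keV.

K ≈ 0.278 keV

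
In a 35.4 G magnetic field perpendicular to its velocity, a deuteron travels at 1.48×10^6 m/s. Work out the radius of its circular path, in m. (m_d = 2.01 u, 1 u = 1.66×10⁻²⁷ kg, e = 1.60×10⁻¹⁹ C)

r ≈ 8.72 m

The magnetic force provides the centripetal force: qvB = mv²/r, so r = mv/(qB).
r = (3.34×10^-27 kg)(1.48×10^6 m/s) / [(1×1.60×10^-19 C)(3.54×10^-3 T)] = 8.72 m.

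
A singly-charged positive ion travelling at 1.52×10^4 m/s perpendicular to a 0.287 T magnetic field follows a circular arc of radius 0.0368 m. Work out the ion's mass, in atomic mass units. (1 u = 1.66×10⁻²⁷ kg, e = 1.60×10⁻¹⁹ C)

m ≈ 67.0 u

qvB = mv²/r ⇒ m = qBr/v.
m = (1×1.60×10^-19)(0.287)(0.0368) / (1.52×10^4) = 1.11×10^-25 kg = 67.0 u.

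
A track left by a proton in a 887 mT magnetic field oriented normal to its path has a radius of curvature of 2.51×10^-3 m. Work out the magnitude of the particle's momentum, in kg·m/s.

p ≈ 3.56×10^-22 kg·m/s

Since qvB = mv²/r, the momentum p = mv = qBr.
p = (1×1.60×10^-19)(0.887)(2.51×10^-3) = 3.56×10^-22 kg·m/s.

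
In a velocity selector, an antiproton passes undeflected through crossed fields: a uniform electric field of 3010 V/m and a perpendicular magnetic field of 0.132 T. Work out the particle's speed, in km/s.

For zero net force, qE = qvB, so v = E/B.
v = (3010) / (0.132) = 2.28×10^4 m/s.

v ≈ 22.8 km/s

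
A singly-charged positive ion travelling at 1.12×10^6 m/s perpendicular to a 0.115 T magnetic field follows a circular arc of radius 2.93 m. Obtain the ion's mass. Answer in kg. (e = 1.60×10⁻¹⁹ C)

qvB = mv²/r ⇒ m = qBr/v.
m = (1×1.60×10^-19)(0.115)(2.93) / (1.12×10^6) = 4.81×10^-26 kg.

m ≈ 4.81×10^-26 kg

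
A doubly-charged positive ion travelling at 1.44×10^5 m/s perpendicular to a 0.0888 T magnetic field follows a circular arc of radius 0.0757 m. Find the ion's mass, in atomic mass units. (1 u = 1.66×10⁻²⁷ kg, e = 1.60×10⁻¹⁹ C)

m ≈ 9.00 u

qvB = mv²/r ⇒ m = qBr/v.
m = (2×1.60×10^-19)(0.0888)(0.0757) / (1.44×10^5) = 1.49×10^-26 kg = 9.00 u.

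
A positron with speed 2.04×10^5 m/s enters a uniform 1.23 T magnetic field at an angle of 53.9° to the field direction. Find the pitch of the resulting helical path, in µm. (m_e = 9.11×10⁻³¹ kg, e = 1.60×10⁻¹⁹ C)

pitch ≈ 3.50 µm

The velocity component along B is v∥ = v cos53.9° = 1.20×10^5 m/s.
The cyclotron period T = 2πm/(qB) = 2.91×10^-11 s is set by m, q, B alone.
Pitch = v∥·T = (1.20×10^5)(2.91×10^-11) = 3.50×10^-6 m.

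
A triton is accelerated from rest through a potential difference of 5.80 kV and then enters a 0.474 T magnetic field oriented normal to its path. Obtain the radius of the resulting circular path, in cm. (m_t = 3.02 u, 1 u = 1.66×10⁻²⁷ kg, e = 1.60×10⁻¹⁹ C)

The kinetic energy gained is K = qV = (1×1.60×10^-19)(5800) = 9.28×10^-16 J.
v = √(2K/m) = 6.08×10^5 m/s.
r = mv/(qB) = (5.01×10^-27)(6.08×10^5) / [(1×1.60×10^-19)(0.474)] = 0.0402 m.

r ≈ 4.02 cm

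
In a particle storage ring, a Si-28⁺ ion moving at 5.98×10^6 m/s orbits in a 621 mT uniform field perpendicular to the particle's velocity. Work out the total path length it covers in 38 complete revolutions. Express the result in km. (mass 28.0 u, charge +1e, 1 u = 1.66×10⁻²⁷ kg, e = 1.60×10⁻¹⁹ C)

L ≈ 0.668 km

r = mv/(qB) = 2.80 m, so one revolution covers 2πr = 17.6 m.
In 38 revolutions: L = 38·2πr = 668 m.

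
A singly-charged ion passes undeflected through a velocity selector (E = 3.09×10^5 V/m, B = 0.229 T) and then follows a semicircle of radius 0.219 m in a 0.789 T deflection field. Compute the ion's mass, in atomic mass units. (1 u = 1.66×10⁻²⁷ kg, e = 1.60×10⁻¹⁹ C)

m ≈ 12.3 u

v = E/B₁ = 1.35×10^6 m/s.
From r = mv/(qB₂), m = qB₂r/v = (1×1.60×10^-19)(0.789)(0.219) / (1.35×10^6) = 2.05×10^-26 kg.
In atomic mass units: m = 2.05×10^-26 / 1.66×10^-27 = 12.3 u.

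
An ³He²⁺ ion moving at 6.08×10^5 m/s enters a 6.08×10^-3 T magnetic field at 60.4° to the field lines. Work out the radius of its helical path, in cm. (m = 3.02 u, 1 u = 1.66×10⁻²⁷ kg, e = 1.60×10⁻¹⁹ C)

r ≈ 136 cm

Only the perpendicular component v⊥ = v sin60.4° = 5.29×10^5 m/s is bent by the field.
r = m v⊥ /(qB) = (5.01×10^-27)(5.29×10^5) / [(2×1.60×10^-19)(6.08×10^-3)] = 1.36 m.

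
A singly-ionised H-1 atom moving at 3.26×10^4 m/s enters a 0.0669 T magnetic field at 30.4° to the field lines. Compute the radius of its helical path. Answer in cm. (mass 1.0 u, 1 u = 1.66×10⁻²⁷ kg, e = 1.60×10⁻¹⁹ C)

r ≈ 0.256 cm

Only the perpendicular component v⊥ = v sin30.4° = 1.65×10^4 m/s is bent by the field.
r = m v⊥ /(qB) = (1.66×10^-27)(1.65×10^4) / [(1×1.60×10^-19)(0.0669)] = 2.56×10^-3 m.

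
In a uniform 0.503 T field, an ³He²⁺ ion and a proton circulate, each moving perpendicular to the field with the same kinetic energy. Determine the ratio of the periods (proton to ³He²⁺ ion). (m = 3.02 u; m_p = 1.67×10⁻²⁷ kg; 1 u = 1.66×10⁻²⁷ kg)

ratio ≈ 0.666

T = 2πm/(qB) is independent of speed, so T₂/T₁ = (m₂/q₂)/(m₁/q₁).
T_{proton}/T_{³He²⁺ ion} = (1.67×10^-27/1e) / (5.01×10^-27/2e) = 0.666.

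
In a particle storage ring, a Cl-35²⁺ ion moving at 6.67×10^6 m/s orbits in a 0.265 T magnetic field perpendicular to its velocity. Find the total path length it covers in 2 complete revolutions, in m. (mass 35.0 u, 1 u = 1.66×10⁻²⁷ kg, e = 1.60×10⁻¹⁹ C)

L ≈ 57.4 m

r = mv/(qB) = 4.57 m, so one revolution covers 2πr = 28.7 m.
In 2 revolutions: L = 2·2πr = 57.4 m.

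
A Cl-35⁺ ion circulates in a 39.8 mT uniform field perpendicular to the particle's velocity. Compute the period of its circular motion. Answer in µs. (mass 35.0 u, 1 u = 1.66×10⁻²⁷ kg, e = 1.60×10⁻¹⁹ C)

The cyclotron period is independent of speed: T = 2πm/(qB).
T = 2π(5.81×10^-26) / [(1×1.60×10^-19)(0.0398)] = 5.73×10^-5 s.

T ≈ 57.3 µs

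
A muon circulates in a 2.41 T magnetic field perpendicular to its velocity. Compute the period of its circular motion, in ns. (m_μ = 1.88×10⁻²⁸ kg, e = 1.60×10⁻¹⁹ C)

The cyclotron period is independent of speed: T = 2πm/(qB).
T = 2π(1.88×10^-28) / [(1×1.60×10^-19)(2.41)] = 3.06×10^-9 s.

T ≈ 3.06 ns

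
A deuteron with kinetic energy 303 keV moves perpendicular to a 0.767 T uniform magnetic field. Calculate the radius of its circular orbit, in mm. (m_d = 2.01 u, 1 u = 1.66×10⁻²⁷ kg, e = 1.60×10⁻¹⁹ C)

r ≈ 147 mm

Convert the energy: K = 303 keV = 4.85×10^-14 J.
v = √(2K/m) = √(2·4.85×10^-14/3.34×10^-27) = 5.39×10^6 m/s.
r = mv/(qB) = (3.34×10^-27)(5.39×10^6) / [(1×1.60×10^-19)(0.767)] = 0.147 m.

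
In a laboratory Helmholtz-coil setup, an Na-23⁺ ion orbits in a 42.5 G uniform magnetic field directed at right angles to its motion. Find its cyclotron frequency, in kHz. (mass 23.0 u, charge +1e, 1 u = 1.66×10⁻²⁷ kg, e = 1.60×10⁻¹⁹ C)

f ≈ 2.83 kHz

f = qB/(2πm) = (1×1.60×10^-19)(4.25×10^-3) / [2π(3.82×10^-26)] = 2830 Hz.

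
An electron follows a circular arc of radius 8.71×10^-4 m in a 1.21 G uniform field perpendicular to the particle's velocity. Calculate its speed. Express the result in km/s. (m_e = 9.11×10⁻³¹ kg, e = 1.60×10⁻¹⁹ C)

v ≈ 18.5 km/s

From qvB = mv²/r, v = qBr/m.
v = (1×1.60×10^-19)(1.21×10^-4)(8.71×10^-4) / (9.11×10^-31) = 1.85×10^4 m/s.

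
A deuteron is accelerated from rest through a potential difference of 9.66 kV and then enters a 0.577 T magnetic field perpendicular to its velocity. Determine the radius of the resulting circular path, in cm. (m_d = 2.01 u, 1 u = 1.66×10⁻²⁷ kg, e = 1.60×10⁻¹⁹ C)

r ≈ 3.48 cm

The kinetic energy gained is K = qV = (1×1.60×10^-19)(9660) = 1.55×10^-15 J.
v = √(2K/m) = 9.63×10^5 m/s.
r = mv/(qB) = (3.34×10^-27)(9.63×10^5) / [(1×1.60×10^-19)(0.577)] = 0.0348 m.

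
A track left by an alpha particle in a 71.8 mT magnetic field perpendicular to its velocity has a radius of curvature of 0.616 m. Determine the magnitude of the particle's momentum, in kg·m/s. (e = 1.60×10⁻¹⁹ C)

p ≈ 1.42×10^-20 kg·m/s

Since qvB = mv²/r, the momentum p = mv = qBr.
p = (2×1.60×10^-19)(0.0718)(0.616) = 1.42×10^-20 kg·m/s.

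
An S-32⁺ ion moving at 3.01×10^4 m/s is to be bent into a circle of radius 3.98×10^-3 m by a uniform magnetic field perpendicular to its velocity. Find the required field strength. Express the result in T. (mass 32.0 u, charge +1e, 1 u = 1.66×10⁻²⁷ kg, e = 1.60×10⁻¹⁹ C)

B ≈ 2.51 T

qvB = mv²/r gives B = mv/(qr).
B = (5.31×10^-26)(3.01×10^4) / [(1×1.60×10^-19)(3.98×10^-3)] = 2.51 T.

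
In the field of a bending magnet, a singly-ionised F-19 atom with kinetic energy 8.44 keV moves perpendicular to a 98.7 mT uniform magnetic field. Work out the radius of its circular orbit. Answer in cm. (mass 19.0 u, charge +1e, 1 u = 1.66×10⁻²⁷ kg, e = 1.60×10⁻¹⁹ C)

Convert the energy: K = 8.44 keV = 1.35×10^-15 J.
v = √(2K/m) = √(2·1.35×10^-15/3.15×10^-26) = 2.93×10^5 m/s.
r = mv/(qB) = (3.15×10^-26)(2.93×10^5) / [(1×1.60×10^-19)(0.0987)] = 0.584 m.

r ≈ 58.4 cm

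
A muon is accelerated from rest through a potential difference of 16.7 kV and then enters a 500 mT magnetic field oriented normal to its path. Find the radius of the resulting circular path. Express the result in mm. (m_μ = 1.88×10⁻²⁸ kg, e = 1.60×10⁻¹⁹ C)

The kinetic energy gained is K = qV = (1×1.60×10^-19)(1.67×10^4) = 2.67×10^-15 J.
v = √(2K/m) = 5.33×10^6 m/s.
r = mv/(qB) = (1.88×10^-28)(5.33×10^6) / [(1×1.60×10^-19)(0.500)] = 0.0125 m.

r ≈ 12.5 mm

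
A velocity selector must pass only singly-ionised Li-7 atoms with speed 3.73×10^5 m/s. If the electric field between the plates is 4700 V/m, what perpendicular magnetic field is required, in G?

B ≈ 126 G

qE = qvB ⇒ B = E/v = (4700) / (3.73×10^5) = 0.0126 T.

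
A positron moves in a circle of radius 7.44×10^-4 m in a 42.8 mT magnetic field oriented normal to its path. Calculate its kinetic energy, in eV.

v = qBr/m = (1×1.60×10^-19)(0.0428)(7.44×10^-4) / (9.11×10^-31) = 5.59×10^6 m/s.
K = ½mv² = 0.5·(9.11×10^-31)·(5.59×10^6)² = 1.42×10^-17 J = 89.0 eV.

K ≈ 89.0 eV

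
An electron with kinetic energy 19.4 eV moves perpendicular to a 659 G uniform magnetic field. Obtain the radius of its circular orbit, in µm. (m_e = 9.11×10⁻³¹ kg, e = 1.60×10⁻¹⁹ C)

r ≈ 226 µm

Convert the energy: K = 19.4 eV = 3.10×10^-18 J.
v = √(2K/m) = √(2·3.10×10^-18/9.11×10^-31) = 2.61×10^6 m/s.
r = mv/(qB) = (9.11×10^-31)(2.61×10^6) / [(1×1.60×10^-19)(0.0659)] = 2.26×10^-4 m.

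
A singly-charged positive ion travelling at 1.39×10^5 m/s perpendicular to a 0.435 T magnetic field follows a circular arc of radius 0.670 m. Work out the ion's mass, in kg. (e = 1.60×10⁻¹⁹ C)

qvB = mv²/r ⇒ m = qBr/v.
m = (1×1.60×10^-19)(0.435)(0.670) / (1.39×10^5) = 3.35×10^-25 kg.

m ≈ 3.35×10^-25 kg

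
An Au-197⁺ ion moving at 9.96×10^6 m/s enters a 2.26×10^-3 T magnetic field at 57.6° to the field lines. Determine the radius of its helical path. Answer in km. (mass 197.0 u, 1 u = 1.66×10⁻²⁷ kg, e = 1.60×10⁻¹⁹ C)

r ≈ 7.61 km

Only the perpendicular component v⊥ = v sin57.6° = 8.41×10^6 m/s is bent by the field.
r = m v⊥ /(qB) = (3.27×10^-25)(8.41×10^6) / [(1×1.60×10^-19)(2.26×10^-3)] = 7610 m.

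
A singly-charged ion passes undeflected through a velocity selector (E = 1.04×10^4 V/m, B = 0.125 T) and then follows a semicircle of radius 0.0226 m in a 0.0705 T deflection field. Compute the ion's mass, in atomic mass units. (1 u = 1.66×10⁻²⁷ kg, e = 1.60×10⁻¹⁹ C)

v = E/B₁ = 8.32×10^4 m/s.
From r = mv/(qB₂), m = qB₂r/v = (1×1.60×10^-19)(0.0705)(0.0226) / (8.32×10^4) = 3.06×10^-27 kg.
In atomic mass units: m = 3.06×10^-27 / 1.66×10^-27 = 1.85 u.

m ≈ 1.85 u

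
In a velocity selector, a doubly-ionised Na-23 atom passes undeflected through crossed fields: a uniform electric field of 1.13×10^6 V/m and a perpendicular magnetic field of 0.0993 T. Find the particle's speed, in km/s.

For zero net force, qE = qvB, so v = E/B.
v = (1.13×10^6) / (0.0993) = 1.14×10^7 m/s.

v ≈ 11400 km/s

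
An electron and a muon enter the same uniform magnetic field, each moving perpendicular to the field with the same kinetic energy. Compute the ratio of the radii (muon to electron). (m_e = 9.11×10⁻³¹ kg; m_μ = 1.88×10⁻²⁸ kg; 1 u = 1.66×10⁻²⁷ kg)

r = √(2mK)/(qB) ⇒ at equal K, r ∝ √m/q.
r_{muon}/r_{electron} = 14.4.

ratio ≈ 14.4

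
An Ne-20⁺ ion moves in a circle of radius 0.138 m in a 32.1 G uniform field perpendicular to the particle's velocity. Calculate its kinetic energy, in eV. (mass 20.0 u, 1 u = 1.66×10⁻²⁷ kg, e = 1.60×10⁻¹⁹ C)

v = qBr/m = (1×1.60×10^-19)(3.21×10^-3)(0.138) / (3.32×10^-26) = 2130 m/s.
K = ½mv² = 0.5·(3.32×10^-26)·(2130)² = 7.57×10^-20 J = 0.473 eV.

K ≈ 0.473 eV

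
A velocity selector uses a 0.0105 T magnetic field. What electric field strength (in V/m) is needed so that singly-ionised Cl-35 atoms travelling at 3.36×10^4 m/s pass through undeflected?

qE = qvB ⇒ E = vB = (3.36×10^4)(0.0105) = 353 V/m.

E ≈ 353 V/m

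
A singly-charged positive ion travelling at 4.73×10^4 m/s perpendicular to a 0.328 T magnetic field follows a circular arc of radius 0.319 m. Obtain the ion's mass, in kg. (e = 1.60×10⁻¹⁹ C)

m ≈ 3.54×10^-25 kg

qvB = mv²/r ⇒ m = qBr/v.
m = (1×1.60×10^-19)(0.328)(0.319) / (4.73×10^4) = 3.54×10^-25 kg.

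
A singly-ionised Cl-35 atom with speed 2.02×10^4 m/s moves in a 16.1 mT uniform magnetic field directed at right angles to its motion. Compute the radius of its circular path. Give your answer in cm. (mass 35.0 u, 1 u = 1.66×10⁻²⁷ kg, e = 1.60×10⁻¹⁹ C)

r ≈ 45.6 cm

The magnetic force provides the centripetal force: qvB = mv²/r, so r = mv/(qB).
r = (5.81×10^-26 kg)(2.02×10^4 m/s) / [(1×1.60×10^-19 C)(0.0161 T)] = 0.456 m.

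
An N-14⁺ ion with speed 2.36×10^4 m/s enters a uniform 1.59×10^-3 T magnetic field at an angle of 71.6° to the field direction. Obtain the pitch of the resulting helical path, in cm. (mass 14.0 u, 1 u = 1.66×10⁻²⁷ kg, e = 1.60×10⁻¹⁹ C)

pitch ≈ 428 cm

The velocity component along B is v∥ = v cos71.6° = 7450 m/s.
The cyclotron period T = 2πm/(qB) = 5.74×10^-4 s is set by m, q, B alone.
Pitch = v∥·T = (7450)(5.74×10^-4) = 4.28 m.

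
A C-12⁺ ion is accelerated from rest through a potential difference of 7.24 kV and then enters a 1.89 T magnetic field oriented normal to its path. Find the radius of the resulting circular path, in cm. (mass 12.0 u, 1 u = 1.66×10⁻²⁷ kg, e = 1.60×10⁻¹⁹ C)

The kinetic energy gained is K = qV = (1×1.60×10^-19)(7240) = 1.16×10^-15 J.
v = √(2K/m) = 3.41×10^5 m/s.
r = mv/(qB) = (1.99×10^-26)(3.41×10^5) / [(1×1.60×10^-19)(1.89)] = 0.0225 m.

r ≈ 2.25 cm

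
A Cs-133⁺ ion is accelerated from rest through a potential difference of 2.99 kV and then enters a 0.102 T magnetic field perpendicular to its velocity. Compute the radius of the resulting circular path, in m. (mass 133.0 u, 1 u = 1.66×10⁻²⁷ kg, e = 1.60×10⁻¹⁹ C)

r ≈ 0.891 m

The kinetic energy gained is K = qV = (1×1.60×10^-19)(2990) = 4.78×10^-16 J.
v = √(2K/m) = 6.58×10^4 m/s.
r = mv/(qB) = (2.21×10^-25)(6.58×10^4) / [(1×1.60×10^-19)(0.102)] = 0.891 m.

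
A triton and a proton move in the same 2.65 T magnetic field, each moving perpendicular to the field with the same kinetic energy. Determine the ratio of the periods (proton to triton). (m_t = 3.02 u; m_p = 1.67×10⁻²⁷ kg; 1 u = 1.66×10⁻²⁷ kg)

T = 2πm/(qB) is independent of speed, so T₂/T₁ = (m₂/q₂)/(m₁/q₁).
T_{proton}/T_{triton} = (1.67×10^-27/1e) / (5.01×10^-27/1e) = 0.333.

ratio ≈ 0.333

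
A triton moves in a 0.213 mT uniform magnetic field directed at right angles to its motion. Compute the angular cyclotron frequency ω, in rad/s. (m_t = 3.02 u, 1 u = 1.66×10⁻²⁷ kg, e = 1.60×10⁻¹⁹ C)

ω ≈ 6800 rad/s

ω = qB/m = (1×1.60×10^-19)(2.13×10^-4) / (5.01×10^-27) = 6800 rad/s.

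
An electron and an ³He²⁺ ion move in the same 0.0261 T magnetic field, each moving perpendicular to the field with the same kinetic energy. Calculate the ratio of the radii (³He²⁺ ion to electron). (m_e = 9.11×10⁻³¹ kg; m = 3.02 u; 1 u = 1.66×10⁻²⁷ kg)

r = √(2mK)/(qB) ⇒ at equal K, r ∝ √m/q.
r_{³He²⁺ ion}/r_{electron} = 37.1.

ratio ≈ 37.1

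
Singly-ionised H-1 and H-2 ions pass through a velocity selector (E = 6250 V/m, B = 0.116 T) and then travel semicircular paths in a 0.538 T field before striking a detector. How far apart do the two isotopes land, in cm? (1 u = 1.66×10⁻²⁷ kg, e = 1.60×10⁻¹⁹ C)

Both emerge at v = E/B₁ = 5.39×10^4 m/s.
r = mv/(qB₂), so r₁ = 1.04×10^-3 m and r₂ = 2.08×10^-3 m, giving Δr = 1.04×10^-3 m.
After a semicircle each ion lands a diameter 2r from the entry slit, so the separation is 2Δr = 2.08×10^-3 m.

Δd ≈ 0.208 cm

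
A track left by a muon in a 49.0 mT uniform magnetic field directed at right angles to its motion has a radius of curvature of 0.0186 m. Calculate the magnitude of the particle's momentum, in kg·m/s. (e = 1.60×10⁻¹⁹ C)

Since qvB = mv²/r, the momentum p = mv = qBr.
p = (1×1.60×10^-19)(0.0490)(0.0186) = 1.46×10^-22 kg·m/s.

p ≈ 1.46×10^-22 kg·m/s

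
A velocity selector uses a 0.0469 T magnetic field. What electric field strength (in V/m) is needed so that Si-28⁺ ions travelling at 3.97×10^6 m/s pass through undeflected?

E ≈ 1.86×10^5 V/m

qE = qvB ⇒ E = vB = (3.97×10^6)(0.0469) = 1.86×10^5 V/m.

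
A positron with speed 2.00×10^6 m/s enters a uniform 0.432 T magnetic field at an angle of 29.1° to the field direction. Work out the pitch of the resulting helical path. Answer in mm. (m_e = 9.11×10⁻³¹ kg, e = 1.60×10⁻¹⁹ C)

pitch ≈ 0.145 mm

The velocity component along B is v∥ = v cos29.1° = 1.75×10^6 m/s.
The cyclotron period T = 2πm/(qB) = 8.28×10^-11 s is set by m, q, B alone.
Pitch = v∥·T = (1.75×10^6)(8.28×10^-11) = 1.45×10^-4 m.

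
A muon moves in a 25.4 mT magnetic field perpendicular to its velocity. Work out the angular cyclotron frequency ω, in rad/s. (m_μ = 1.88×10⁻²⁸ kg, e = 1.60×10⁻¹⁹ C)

ω ≈ 2.16×10^7 rad/s

ω = qB/m = (1×1.60×10^-19)(0.0254) / (1.88×10^-28) = 2.16×10^7 rad/s.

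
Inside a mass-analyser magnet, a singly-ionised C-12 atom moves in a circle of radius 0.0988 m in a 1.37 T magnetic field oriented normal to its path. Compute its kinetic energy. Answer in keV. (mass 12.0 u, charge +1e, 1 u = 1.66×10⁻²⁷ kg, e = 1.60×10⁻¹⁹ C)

K ≈ 73.6 keV

v = qBr/m = (1×1.60×10^-19)(1.37)(0.0988) / (1.99×10^-26) = 1.09×10^6 m/s.
K = ½mv² = 0.5·(1.99×10^-26)·(1.09×10^6)² = 1.18×10^-14 J = 73.6 keV.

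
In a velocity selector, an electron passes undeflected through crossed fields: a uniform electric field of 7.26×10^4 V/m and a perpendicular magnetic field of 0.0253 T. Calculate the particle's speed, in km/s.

v ≈ 2870 km/s

For zero net force, qE = qvB, so v = E/B.
v = (7.26×10^4) / (0.0253) = 2.87×10^6 m/s.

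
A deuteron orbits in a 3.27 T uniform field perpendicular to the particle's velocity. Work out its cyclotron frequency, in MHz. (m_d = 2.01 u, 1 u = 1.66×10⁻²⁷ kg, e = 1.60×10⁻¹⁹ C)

f ≈ 25.0 MHz

f = qB/(2πm) = (1×1.60×10^-19)(3.27) / [2π(3.34×10^-27)] = 2.50×10^7 Hz.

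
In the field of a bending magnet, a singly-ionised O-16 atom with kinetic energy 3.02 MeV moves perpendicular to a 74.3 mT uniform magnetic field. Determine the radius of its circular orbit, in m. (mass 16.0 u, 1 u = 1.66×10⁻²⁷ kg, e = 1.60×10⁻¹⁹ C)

r ≈ 13.5 m

Convert the energy: K = 3.02 MeV = 4.83×10^-13 J.
v = √(2K/m) = √(2·4.83×10^-13/2.66×10^-26) = 6.03×10^6 m/s.
r = mv/(qB) = (2.66×10^-26)(6.03×10^6) / [(1×1.60×10^-19)(0.0743)] = 13.5 m.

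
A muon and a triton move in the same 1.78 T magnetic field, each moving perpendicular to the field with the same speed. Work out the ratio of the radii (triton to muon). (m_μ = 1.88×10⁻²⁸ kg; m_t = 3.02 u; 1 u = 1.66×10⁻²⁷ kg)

r = mv/(qB) ⇒ at equal v, r ∝ m/q.
r_{triton}/r_{muon} = 26.7.

ratio ≈ 26.7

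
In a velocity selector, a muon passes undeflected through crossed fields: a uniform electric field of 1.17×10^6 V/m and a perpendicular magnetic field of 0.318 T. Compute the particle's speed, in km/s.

For zero net force, qE = qvB, so v = E/B.
v = (1.17×10^6) / (0.318) = 3.68×10^6 m/s.

v ≈ 3680 km/s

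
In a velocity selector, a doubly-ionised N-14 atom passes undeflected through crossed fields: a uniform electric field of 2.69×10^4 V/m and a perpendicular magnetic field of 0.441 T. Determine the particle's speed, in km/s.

For zero net force, qE = qvB, so v = E/B.
v = (2.69×10^4) / (0.441) = 6.10×10^4 m/s.

v ≈ 61.0 km/s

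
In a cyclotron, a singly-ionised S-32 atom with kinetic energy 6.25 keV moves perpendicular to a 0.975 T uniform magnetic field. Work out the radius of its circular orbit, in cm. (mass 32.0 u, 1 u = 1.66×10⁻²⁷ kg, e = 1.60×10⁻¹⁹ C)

r ≈ 6.61 cm

Convert the energy: K = 6.25 keV = 1.00×10^-15 J.
v = √(2K/m) = √(2·1.00×10^-15/5.31×10^-26) = 1.94×10^5 m/s.
r = mv/(qB) = (5.31×10^-26)(1.94×10^5) / [(1×1.60×10^-19)(0.975)] = 0.0661 m.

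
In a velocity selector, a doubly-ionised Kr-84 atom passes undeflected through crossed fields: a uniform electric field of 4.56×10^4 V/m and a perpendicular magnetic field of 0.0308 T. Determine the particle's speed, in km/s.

v ≈ 1480 km/s

For zero net force, qE = qvB, so v = E/B.
v = (4.56×10^4) / (0.0308) = 1.48×10^6 m/s.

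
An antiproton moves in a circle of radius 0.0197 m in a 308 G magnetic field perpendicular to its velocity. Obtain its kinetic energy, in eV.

K ≈ 17.6 eV

v = qBr/m = (1×1.60×10^-19)(0.0308)(0.0197) / (1.67×10^-27) = 5.81×10^4 m/s.
K = ½mv² = 0.5·(1.67×10^-27)·(5.81×10^4)² = 2.82×10^-18 J = 17.6 eV.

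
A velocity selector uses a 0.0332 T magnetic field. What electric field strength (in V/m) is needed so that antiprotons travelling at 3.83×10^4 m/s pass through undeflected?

qE = qvB ⇒ E = vB = (3.83×10^4)(0.0332) = 1270 V/m.

E ≈ 1270 V/m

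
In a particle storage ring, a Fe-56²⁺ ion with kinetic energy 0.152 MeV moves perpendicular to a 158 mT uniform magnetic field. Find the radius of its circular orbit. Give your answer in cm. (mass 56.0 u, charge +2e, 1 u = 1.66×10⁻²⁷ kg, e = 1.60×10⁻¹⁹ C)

Convert the energy: K = 0.152 MeV = 2.43×10^-14 J.
v = √(2K/m) = √(2·2.43×10^-14/9.30×10^-26) = 7.23×10^5 m/s.
r = mv/(qB) = (9.30×10^-26)(7.23×10^5) / [(2×1.60×10^-19)(0.158)] = 1.33 m.

r ≈ 133 cm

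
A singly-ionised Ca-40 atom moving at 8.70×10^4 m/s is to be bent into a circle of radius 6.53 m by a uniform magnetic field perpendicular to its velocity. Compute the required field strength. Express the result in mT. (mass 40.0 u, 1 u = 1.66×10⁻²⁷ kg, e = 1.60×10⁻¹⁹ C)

B ≈ 5.53 mT

qvB = mv²/r gives B = mv/(qr).
B = (6.64×10^-26)(8.70×10^4) / [(1×1.60×10^-19)(6.53)] = 5.53×10^-3 T.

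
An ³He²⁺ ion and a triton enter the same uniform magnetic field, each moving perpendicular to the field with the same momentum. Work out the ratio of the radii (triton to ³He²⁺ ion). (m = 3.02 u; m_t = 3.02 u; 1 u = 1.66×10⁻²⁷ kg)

r = p/(qB) ⇒ at equal p, r ∝ 1/q.
r_{triton}/r_{³He²⁺ ion} = 2.00.

ratio ≈ 2.00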